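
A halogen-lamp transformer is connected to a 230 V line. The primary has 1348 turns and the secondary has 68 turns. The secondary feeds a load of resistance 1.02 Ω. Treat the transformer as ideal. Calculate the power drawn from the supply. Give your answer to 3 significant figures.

P ≈ 132 W

V_s = V_p × N_s/N_p = 230 × 68/1348 = 11.602 V.
I_s = V_s/R = 11.602/1.02 = 11.375 A.
I_p = I_s × N_s/N_p = 11.375 × 68/1348 = 0.57381 A.
P = V_p I_p = 230 × 0.57381 = 132 W.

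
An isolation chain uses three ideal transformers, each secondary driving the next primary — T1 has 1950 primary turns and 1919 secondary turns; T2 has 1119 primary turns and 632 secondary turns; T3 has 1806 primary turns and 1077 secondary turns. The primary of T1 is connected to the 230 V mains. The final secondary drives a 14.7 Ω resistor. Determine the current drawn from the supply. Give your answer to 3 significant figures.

I_supply ≈ 1.72 A

Secondary of T1: V = 230.00 × 1919/1950 = 226.34 V.
Secondary of T2: V = 226.34 × 632/1119 = 127.84 V.
Secondary of T3: V = 127.84 × 1077/1806 = 76.235 V.
I_load = 76.235/14.7 = 5.1860 A, so P_out = 76.235 × 5.1860 = 395.36 W.
All ideal ⇒ P_in = P_out, so I_supply = 395.36/230 = 1.72 A.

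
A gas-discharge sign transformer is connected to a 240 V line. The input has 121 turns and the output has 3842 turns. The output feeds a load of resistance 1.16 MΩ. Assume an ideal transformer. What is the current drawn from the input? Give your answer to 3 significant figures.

V_out = V_in × N_out/N_in = 240 × 3842/121 = 7620.5 V.
I_out = V_out/R = 7620.5/(1.16×10^6) = 0.0065694 A.
For an ideal transformer I_in N_in = I_out N_out, so I_in = 0.0065694 × 3842/121 = 0.209 A.

I_in ≈ 0.209 A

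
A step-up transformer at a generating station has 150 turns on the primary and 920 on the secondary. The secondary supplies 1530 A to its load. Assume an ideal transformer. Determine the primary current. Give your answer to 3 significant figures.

I_p ≈ 9380 A

For an ideal transformer I_p/I_s = N_s/N_p, so I_p = 1530 × 920/150 = 9380 A.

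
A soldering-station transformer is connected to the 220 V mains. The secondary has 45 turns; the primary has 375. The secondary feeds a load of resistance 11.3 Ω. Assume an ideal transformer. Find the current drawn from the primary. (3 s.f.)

V_s = V_p × N_s/N_p = 220 × 45/375 = 26.400 V.
I_s = V_s/R = 26.400/11.3 = 2.3363 A.
For an ideal transformer I_p N_p = I_s N_s, so I_p = 2.3363 × 45/375 = 0.280 A.

I_p ≈ 0.280 A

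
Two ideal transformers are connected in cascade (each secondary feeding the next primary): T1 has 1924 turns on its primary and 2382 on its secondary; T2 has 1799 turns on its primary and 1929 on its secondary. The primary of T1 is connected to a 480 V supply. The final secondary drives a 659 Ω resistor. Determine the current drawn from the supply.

Secondary of T1: V = 480.00 × 2382/1924 = 594.26 V.
Secondary of T2: V = 594.26 × 1929/1799 = 637.20 V.
I_load = 637.20/659 = 0.96693 A, so P_out = 637.20 × 0.96693 = 616.13 W.
All ideal ⇒ P_in = P_out, so I_supply = 616.13/480 = 1.28 A.

I_supply ≈ 1.28 A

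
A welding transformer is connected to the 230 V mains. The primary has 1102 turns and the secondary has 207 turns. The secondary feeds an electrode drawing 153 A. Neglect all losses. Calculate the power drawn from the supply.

P ≈ 6610 W

I_p = I_s × N_s/N_p = 153 × 207/1102 = 28.740 A.
P = V_p I_p = 230 × 28.740 = 6610 W.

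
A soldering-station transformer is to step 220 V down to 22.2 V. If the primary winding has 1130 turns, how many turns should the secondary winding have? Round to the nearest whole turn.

N_s/N_p = V_s/V_p, so N_s = 1130 × 22.2/220 = 114.0 ≈ 114 turns.

N_s = 114 turns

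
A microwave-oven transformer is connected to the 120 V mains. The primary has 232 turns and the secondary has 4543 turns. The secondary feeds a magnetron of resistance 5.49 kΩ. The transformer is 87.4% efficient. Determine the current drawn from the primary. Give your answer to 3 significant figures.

I_p ≈ 9.59 A

V_s = 120 × 4543/232 = 2349.8 V.
I_s = V_s/R = 2349.8/5490 = 0.42802 A.
P_out = V_s I_s = 2349.8 × 0.42802 = 1005.8 W.
P_in = P_out/η = 1005.8/0.874 = 1150.8 W.
I_p = P_in/V_p = 1150.8/120 = 9.59 A.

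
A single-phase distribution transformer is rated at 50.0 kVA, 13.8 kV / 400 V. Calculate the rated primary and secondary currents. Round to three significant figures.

I_p ≈ 3.62 A, I_s ≈ 125 A

I_p = S/V_p = 50000/13800 = 3.62 A.
I_s = S/V_s = 50000/400 = 125 A.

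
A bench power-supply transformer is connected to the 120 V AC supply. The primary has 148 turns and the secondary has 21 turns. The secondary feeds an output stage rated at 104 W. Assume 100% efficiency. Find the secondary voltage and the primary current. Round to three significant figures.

V_s = V_p × N_s/N_p = 120 × 21/148 = 17.027 V.
I_s = P/V_s = 104/17.027 = 6.1079 A.
I_p = I_s × N_s/N_p = 6.1079 × 21/148 = 0.867 A.

V_s ≈ 17.0 V, I_p ≈ 0.867 A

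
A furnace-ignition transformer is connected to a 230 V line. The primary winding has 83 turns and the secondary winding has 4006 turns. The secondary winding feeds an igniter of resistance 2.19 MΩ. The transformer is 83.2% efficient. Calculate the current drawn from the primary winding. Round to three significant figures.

I_p ≈ 0.294 A

V_s = 230 × 4006/83 = 11101 V.
I_s = V_s/R = 11101/(2.19×10^6) = 0.0050689 A.
P_out = V_s I_s = 11101 × 0.0050689 = 56.270 W.
P_in = P_out/η = 56.270/0.832 = 67.632 W.
I_p = P_in/V_p = 67.632/230 = 0.294 A.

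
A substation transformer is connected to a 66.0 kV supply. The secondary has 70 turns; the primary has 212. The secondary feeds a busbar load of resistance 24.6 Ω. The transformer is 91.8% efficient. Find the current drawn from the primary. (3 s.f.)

V_s = 66000 × 70/212 = 21792 V.
I_s = V_s/R = 21792/24.6 = 885.87 A.
P_out = V_s I_s = 21792 × 885.87 = 1.9305×10^7 W.
P_in = P_out/η = 1.9305×10^7/0.918 = 2.1030×10^7 W.
I_p = P_in/V_p = 2.1030×10^7/66000 = 319 A.

I_p ≈ 319 A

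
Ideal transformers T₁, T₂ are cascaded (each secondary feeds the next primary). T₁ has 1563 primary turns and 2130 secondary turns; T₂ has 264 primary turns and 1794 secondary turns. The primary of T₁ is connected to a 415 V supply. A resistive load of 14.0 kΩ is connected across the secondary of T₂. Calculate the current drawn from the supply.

I_supply ≈ 2.54 A

After T₁: V = 415.00 × 2130/1563 = 565.55 V.
After T₂: V = 565.55 × 1794/264 = 3843.1 V.
I_load = 3843.1/14000 = 0.27451 A, so P_out = 3843.1 × 0.27451 = 1055.0 W.
All ideal ⇒ P_in = P_out, so I_supply = 1055.0/415 = 2.54 A.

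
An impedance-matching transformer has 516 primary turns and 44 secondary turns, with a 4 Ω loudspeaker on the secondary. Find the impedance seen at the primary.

Z_p = (N_p/N_s)² × Z_s = (516/44)² × 4 = 550 Ω.

Z_p ≈ 550 Ω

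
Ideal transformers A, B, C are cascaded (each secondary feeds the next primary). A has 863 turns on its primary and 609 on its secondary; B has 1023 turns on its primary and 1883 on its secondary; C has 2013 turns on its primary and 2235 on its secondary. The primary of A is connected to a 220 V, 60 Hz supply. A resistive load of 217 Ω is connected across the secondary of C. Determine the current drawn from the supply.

I_supply ≈ 2.11 A

After A: V = 220.00 × 609/863 = 155.25 V.
After B: V = 155.25 × 1883/1023 = 285.76 V.
After C: V = 285.76 × 2235/2013 = 317.28 V.
I_load = 317.28/217 = 1.4621 A, so P_out = 317.28 × 1.4621 = 463.89 W.
All ideal ⇒ P_in = P_out, so I_supply = 463.89/220 = 2.11 A.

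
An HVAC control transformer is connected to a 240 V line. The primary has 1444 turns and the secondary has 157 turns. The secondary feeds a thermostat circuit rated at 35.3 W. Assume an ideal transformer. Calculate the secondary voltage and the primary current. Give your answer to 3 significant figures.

V_s ≈ 26.1 V, I_p ≈ 0.147 A

V_s = V_p × N_s/N_p = 240 × 157/1444 = 26.094 V.
I_s = P/V_s = 35.3/26.094 = 1.3528 A.
I_p = I_s × N_s/N_p = 1.3528 × 157/1444 = 0.147 A.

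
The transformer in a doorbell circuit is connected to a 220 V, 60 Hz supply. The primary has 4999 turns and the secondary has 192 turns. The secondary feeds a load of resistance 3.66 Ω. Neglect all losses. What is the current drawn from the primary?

I_p ≈ 0.0887 A

V_s = V_p × N_s/N_p = 220 × 192/4999 = 8.4497 V.
I_s = V_s/R = 8.4497/3.66 = 2.3087 A.
For an ideal transformer I_p N_p = I_s N_s, so I_p = 2.3087 × 192/4999 = 0.0887 A.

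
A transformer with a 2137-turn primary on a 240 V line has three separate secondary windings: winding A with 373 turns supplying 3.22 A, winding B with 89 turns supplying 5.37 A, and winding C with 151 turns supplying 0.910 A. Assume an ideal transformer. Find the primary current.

V_A = 240 × 373/2137 = 41.891 V; V_B = 240 × 89/2137 = 9.9953 V; V_C = 240 × 151/2137 = 16.958 V.
P_out = V_A I_A + V_B I_B + V_C I_C = 41.891×3.22 + 9.9953×5.37 + 16.958×0.910 = 134.89 + 53.675 + 15.432 = 203.99 W.
Ideal ⇒ P_in = P_out, so I_p = P_out/V_p = 203.99/240 = 0.850 A.

I_p ≈ 0.850 A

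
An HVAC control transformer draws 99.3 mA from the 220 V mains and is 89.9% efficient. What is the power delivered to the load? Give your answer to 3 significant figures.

P_out ≈ 19.6 W

P_in = V_p I_p = 220 × 0.0993 = 21.846 W.
P_out = η P_in = 0.899 × 21.846 = 19.6 W.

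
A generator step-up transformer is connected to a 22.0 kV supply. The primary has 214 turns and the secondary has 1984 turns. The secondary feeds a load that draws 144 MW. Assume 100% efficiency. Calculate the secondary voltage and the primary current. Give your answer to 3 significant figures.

V_s ≈ 204000 V, I_p ≈ 6550 A

V_s = V_p × N_s/N_p = 22000 × 1984/214 = 203960 V.
I_s = P/V_s = 1.44×10^8/203960 = 706.01 A.
I_p = I_s × N_s/N_p = 706.01 × 1984/214 = 6550 A.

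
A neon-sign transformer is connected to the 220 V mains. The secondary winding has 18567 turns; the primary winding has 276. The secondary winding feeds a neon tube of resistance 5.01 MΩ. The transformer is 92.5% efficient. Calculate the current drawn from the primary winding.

V_s = 220 × 18567/276 = 14800 V.
I_s = V_s/R = 14800/(5.01×10^6) = 0.0029540 A.
P_out = V_s I_s = 14800 × 0.0029540 = 43.719 W.
P_in = P_out/η = 43.719/0.925 = 47.264 W.
I_p = P_in/V_p = 47.264/220 = 0.215 A.

I_p ≈ 0.215 A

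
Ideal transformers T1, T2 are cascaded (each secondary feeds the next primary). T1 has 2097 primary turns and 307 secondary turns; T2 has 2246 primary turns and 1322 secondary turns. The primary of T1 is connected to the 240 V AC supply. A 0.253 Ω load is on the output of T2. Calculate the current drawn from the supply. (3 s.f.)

Secondary of T1: V = 240.00 × 307/2097 = 35.136 V.
Secondary of T2: V = 35.136 × 1322/2246 = 20.681 V.
I_load = 20.681/0.253 = 81.743 A, so P_out = 20.681 × 81.743 = 1690.5 W.
All ideal ⇒ P_in = P_out, so I_supply = 1690.5/240 = 7.04 A.

I_supply ≈ 7.04 A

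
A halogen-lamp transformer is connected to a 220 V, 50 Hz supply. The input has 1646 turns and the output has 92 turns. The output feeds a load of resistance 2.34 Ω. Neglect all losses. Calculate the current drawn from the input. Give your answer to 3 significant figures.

V_out = V_in × N_out/N_in = 220 × 92/1646 = 12.296 V.
I_out = V_out/R = 12.296/2.34 = 5.2549 A.
For an ideal transformer I_in N_in = I_out N_out, so I_in = 5.2549 × 92/1646 = 0.294 A.

I_in ≈ 0.294 A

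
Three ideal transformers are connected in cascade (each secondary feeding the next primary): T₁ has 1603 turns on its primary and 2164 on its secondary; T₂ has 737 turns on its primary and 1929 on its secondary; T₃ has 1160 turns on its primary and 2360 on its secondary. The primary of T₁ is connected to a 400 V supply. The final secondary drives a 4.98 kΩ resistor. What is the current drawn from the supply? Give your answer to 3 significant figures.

After T₁: V = 400.00 × 2164/1603 = 539.99 V.
After T₂: V = 539.99 × 1929/737 = 1413.3 V.
After T₃: V = 1413.3 × 2360/1160 = 2875.4 V.
I_load = 2875.4/4980 = 0.57740 A, so P_out = 2875.4 × 0.57740 = 1660.3 W.
All ideal ⇒ P_in = P_out, so I_supply = 1660.3/400 = 4.15 A.

I_supply ≈ 4.15 A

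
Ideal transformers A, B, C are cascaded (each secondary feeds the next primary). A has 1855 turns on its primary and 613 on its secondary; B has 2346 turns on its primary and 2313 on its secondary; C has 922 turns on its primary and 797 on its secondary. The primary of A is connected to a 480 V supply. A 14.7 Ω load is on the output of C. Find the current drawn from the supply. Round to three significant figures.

I_supply ≈ 2.59 A

Secondary of A: V = 480.00 × 613/1855 = 158.62 V.
Secondary of B: V = 158.62 × 2313/2346 = 156.39 V.
Secondary of C: V = 156.39 × 797/922 = 135.19 V.
I_load = 135.19/14.7 = 9.1963 A, so P_out = 135.19 × 9.1963 = 1243.2 W.
All ideal ⇒ P_in = P_out, so I_supply = 1243.2/480 = 2.59 A.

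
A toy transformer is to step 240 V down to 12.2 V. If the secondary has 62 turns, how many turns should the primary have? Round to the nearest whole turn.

N_p/N_s = V_p/V_s, so N_p = 62 × 240/12.2 = 1219.7 ≈ 1220 turns.

N_p = 1220 turns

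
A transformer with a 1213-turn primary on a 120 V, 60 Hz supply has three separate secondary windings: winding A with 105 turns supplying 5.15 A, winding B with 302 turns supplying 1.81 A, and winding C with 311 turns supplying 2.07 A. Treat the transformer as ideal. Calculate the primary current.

I_p ≈ 1.43 A

V_A = 120 × 105/1213 = 10.387 V; V_B = 120 × 302/1213 = 29.876 V; V_C = 120 × 311/1213 = 30.767 V.
P_out = V_A I_A + V_B I_B + V_C I_C = 10.387×5.15 + 29.876×1.81 + 30.767×2.07 = 53.495 + 54.076 + 63.687 = 171.26 W.
Ideal ⇒ P_in = P_out, so I_p = P_out/V_p = 171.26/120 = 1.43 A.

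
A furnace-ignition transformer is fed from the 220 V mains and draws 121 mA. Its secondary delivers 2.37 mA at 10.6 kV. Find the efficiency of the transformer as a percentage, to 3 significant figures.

P_in = 220 × 0.121 = 26.6200 W.
P_out = 10600 × 0.00237 = 25.1220 W.
η = P_out/P_in = 25.1220/26.6200 = 0.944.

η ≈ 94.4%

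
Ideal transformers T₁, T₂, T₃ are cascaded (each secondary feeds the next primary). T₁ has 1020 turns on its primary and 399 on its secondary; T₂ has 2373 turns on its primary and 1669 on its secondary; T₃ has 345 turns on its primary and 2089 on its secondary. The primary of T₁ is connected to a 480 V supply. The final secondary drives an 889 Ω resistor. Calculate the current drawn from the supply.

Secondary of T₁: V = 480.00 × 399/1020 = 187.76 V.
Secondary of T₂: V = 187.76 × 1669/2373 = 132.06 V.
Secondary of T₃: V = 132.06 × 2089/345 = 799.64 V.
I_load = 799.64/889 = 0.89948 A, so P_out = 799.64 × 0.89948 = 719.25 W.
All ideal ⇒ P_in = P_out, so I_supply = 719.25/480 = 1.50 A.

I_supply ≈ 1.50 A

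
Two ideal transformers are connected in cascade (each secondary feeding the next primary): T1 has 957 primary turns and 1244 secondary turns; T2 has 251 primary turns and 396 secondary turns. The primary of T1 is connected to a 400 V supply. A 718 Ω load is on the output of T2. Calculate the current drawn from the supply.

I_supply ≈ 2.34 A

After T1: V = 400.00 × 1244/957 = 519.96 V.
After T2: V = 519.96 × 396/251 = 820.33 V.
I_load = 820.33/718 = 1.1425 A, so P_out = 820.33 × 1.1425 = 937.25 W.
All ideal ⇒ P_in = P_out, so I_supply = 937.25/400 = 2.34 A.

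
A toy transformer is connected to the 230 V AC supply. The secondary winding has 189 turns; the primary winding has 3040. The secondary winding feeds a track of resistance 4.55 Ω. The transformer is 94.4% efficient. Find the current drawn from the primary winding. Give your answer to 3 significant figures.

I_p ≈ 0.207 A

V_s = 230 × 189/3040 = 14.299 V.
I_s = V_s/R = 14.299/4.55 = 3.1427 A.
P_out = V_s I_s = 14.299 × 3.1427 = 44.939 W.
P_in = P_out/η = 44.939/0.944 = 47.605 W.
I_p = P_in/V_p = 47.605/230 = 0.207 A.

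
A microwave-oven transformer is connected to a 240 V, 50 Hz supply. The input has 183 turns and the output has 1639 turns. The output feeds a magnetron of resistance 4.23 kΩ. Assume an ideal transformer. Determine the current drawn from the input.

V_out = V_in × N_out/N_in = 240 × 1639/183 = 2149.5 V.
I_out = V_out/R = 2149.5/4230 = 0.50816 A.
For an ideal transformer I_in N_in = I_out N_out, so I_in = 0.50816 × 1639/183 = 4.55 A.

I_in ≈ 4.55 A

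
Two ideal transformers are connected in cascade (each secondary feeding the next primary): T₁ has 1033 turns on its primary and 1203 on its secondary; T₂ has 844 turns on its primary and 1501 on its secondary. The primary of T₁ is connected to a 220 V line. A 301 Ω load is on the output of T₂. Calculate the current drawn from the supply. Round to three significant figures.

After T₁: V = 220.00 × 1203/1033 = 256.21 V.
After T₂: V = 256.21 × 1501/844 = 455.64 V.
I_load = 455.64/301 = 1.5138 A, so P_out = 455.64 × 1.5138 = 689.74 W.
All ideal ⇒ P_in = P_out, so I_supply = 689.74/220 = 3.14 A.

I_supply ≈ 3.14 A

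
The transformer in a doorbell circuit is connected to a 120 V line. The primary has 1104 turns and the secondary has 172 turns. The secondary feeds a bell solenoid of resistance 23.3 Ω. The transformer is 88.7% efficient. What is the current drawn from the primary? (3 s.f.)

V_s = 120 × 172/1104 = 18.696 V.
I_s = V_s/R = 18.696/23.3 = 0.80239 A.
P_out = V_s I_s = 18.696 × 0.80239 = 15.001 W.
P_in = P_out/η = 15.001/0.887 = 16.912 W.
I_p = P_in/V_p = 16.912/120 = 0.141 A.

I_p ≈ 0.141 A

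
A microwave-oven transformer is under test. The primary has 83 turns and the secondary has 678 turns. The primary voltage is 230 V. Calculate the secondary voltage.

V_s/V_p = N_s/N_p, so V_s = 230 × 678/83 = 1880 V.

V_s ≈ 1880 V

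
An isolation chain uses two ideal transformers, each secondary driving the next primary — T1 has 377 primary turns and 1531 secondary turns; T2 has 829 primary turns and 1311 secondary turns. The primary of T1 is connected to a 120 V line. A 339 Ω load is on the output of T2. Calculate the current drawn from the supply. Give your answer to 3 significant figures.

I_supply ≈ 14.6 A

After T1: V = 120.00 × 1531/377 = 487.32 V.
After T2: V = 487.32 × 1311/829 = 770.66 V.
I_load = 770.66/339 = 2.2733 A, so P_out = 770.66 × 2.2733 = 1752.0 W.
All ideal ⇒ P_in = P_out, so I_supply = 1752.0/120 = 14.6 A.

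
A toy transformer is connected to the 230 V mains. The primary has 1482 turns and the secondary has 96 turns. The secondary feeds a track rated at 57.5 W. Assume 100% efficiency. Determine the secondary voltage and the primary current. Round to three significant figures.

V_s ≈ 14.9 V, I_p ≈ 0.250 A

V_s = V_p × N_s/N_p = 230 × 96/1482 = 14.899 V.
I_s = P/V_s = 57.5/14.899 = 3.8594 A.
I_p = I_s × N_s/N_p = 3.8594 × 96/1482 = 0.250 A.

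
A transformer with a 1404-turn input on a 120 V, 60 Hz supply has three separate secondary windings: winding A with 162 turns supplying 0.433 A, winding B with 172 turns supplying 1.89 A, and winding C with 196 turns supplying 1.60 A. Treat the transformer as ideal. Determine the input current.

I_in ≈ 0.505 A

V_A = 120 × 162/1404 = 13.846 V; V_B = 120 × 172/1404 = 14.701 V; V_C = 120 × 196/1404 = 16.752 V.
P_out = V_A I_A + V_B I_B + V_C I_C = 13.846×0.433 + 14.701×1.89 + 16.752×1.60 = 5.9954 + 27.785 + 26.803 = 60.583 W.
Ideal ⇒ P_in = P_out, so I_in = P_out/V_in = 60.583/120 = 0.505 A.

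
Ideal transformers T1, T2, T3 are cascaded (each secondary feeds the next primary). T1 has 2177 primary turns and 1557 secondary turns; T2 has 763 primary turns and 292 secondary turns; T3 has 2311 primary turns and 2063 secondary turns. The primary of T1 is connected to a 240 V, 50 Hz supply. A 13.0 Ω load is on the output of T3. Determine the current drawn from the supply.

Secondary of T1: V = 240.00 × 1557/2177 = 171.65 V.
Secondary of T2: V = 171.65 × 292/763 = 65.690 V.
Secondary of T3: V = 65.690 × 2063/2311 = 58.641 V.
I_load = 58.641/13.0 = 4.5108 A, so P_out = 58.641 × 4.5108 = 264.52 W.
All ideal ⇒ P_in = P_out, so I_supply = 264.52/240 = 1.10 A.

I_supply ≈ 1.10 A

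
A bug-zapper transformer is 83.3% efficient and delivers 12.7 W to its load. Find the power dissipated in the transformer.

P_loss ≈ 2.55 W

P_in = P_out/η = 12.7/0.833 = 15.2461 W.
P_loss = P_in − P_out = 15.2461 − 12.7 = 2.55 W.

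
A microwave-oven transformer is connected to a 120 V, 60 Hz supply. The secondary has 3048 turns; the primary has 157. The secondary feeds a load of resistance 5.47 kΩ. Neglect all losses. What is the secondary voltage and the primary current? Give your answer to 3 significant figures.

V_s ≈ 2330 V, I_p ≈ 8.27 A

V_s = V_p × N_s/N_p = 120 × 3048/157 = 2329.7 V.
I_s = V_s/R = 2329.7/5470 = 0.42590 A.
I_p = I_s × N_s/N_p = 0.42590 × 3048/157 = 8.27 A.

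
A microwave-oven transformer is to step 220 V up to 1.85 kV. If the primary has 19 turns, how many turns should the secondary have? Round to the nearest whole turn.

N_s = 160 turns

N_s/N_p = V_s/V_p, so N_s = 19 × 1850/220 = 159.8 ≈ 160 turns.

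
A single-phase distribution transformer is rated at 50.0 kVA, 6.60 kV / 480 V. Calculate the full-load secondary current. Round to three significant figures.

I_s = S/V_s = 50000/480 = 104 A.

I_s ≈ 104 A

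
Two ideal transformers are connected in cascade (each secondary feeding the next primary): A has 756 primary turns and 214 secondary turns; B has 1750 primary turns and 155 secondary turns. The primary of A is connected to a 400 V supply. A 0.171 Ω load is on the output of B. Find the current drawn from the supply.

After A: V = 400.00 × 214/756 = 113.23 V.
After B: V = 113.23 × 155/1750 = 10.029 V.
I_load = 10.029/0.171 = 58.648 A, so P_out = 10.029 × 58.648 = 588.16 W.
All ideal ⇒ P_in = P_out, so I_supply = 588.16/400 = 1.47 A.

I_supply ≈ 1.47 A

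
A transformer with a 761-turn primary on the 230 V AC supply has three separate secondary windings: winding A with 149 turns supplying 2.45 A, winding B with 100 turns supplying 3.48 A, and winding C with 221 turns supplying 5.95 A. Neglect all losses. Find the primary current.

I_p ≈ 2.66 A

V_A = 230 × 149/761 = 45.033 V; V_B = 230 × 100/761 = 30.223 V; V_C = 230 × 221/761 = 66.794 V.
P_out = V_A I_A + V_B I_B + V_C I_C = 45.033×2.45 + 30.223×3.48 + 66.794×5.95 = 110.33 + 105.18 + 397.42 = 612.93 W.
Ideal ⇒ P_in = P_out, so I_p = P_out/V_p = 612.93/230 = 2.66 A.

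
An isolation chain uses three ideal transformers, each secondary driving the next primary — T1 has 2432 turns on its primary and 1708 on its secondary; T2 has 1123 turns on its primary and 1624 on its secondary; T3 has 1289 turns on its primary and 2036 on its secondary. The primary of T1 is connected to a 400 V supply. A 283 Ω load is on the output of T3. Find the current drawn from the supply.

Secondary of T1: V = 400.00 × 1708/2432 = 280.92 V.
Secondary of T2: V = 280.92 × 1624/1123 = 406.25 V.
Secondary of T3: V = 406.25 × 2036/1289 = 641.68 V.
I_load = 641.68/283 = 2.2674 A, so P_out = 641.68 × 2.2674 = 1454.9 W.
All ideal ⇒ P_in = P_out, so I_supply = 1454.9/400 = 3.64 A.

I_supply ≈ 3.64 A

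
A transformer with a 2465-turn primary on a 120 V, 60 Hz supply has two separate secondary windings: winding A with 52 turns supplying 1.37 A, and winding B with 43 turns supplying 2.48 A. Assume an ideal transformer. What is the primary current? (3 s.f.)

I_p ≈ 0.0722 A

V_A = 120 × 52/2465 = 2.5314 V; V_B = 120 × 43/2465 = 2.0933 V.
P_out = V_A I_A + V_B I_B = 2.5314×1.37 + 2.0933×2.48 = 3.4681 + 5.1914 = 8.6595 W.
Ideal ⇒ P_in = P_out, so I_p = P_out/V_p = 8.6595/120 = 0.0722 A.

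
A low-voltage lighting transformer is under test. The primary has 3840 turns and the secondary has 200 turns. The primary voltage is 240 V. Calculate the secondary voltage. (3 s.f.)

V_s ≈ 12.5 V

V_s/V_p = N_s/N_p, so V_s = 240 × 200/3840 = 12.5 V.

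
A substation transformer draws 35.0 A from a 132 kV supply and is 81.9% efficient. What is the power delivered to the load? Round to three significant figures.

P_out ≈ 3.78×10^6 W

P_in = V_in I_in = 132000 × 35.0 = 4.6200×10^6 W.
P_out = η P_in = 0.819 × 4.6200×10^6 = 3.78×10^6 W.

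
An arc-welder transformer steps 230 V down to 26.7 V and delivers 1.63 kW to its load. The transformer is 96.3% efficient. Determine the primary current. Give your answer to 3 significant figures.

P_in = P_out/η = 1630/0.963 = 1692.6 W.
I_p = P_in/V_p = 1692.6/230 = 7.36 A.

I_p ≈ 7.36 A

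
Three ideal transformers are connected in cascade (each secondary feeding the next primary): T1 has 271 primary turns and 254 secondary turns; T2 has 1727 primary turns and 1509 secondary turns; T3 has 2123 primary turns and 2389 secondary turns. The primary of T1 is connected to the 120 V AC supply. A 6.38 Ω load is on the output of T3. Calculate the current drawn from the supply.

I_supply ≈ 16.0 A

Secondary of T1: V = 120.00 × 254/271 = 112.47 V.
Secondary of T2: V = 112.47 × 1509/1727 = 98.275 V.
Secondary of T3: V = 98.275 × 2389/2123 = 110.59 V.
I_load = 110.59/6.38 = 17.334 A, so P_out = 110.59 × 17.334 = 1916.9 W.
All ideal ⇒ P_in = P_out, so I_supply = 1916.9/120 = 16.0 A.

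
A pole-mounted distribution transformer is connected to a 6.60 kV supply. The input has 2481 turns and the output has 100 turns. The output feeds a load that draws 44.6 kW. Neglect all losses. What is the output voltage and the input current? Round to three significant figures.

V_out ≈ 266 V, I_in ≈ 6.76 A

V_out = V_in × N_out/N_in = 6600 × 100/2481 = 266.02 V.
I_out = P/V_out = 44600/266.02 = 167.66 A.
I_in = I_out × N_out/N_in = 167.66 × 100/2481 = 6.76 A.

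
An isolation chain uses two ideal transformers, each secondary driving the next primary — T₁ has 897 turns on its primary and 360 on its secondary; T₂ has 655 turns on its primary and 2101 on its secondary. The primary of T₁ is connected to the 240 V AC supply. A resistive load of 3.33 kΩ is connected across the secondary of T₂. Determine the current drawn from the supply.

Secondary of T₁: V = 240.00 × 360/897 = 96.321 V.
Secondary of T₂: V = 96.321 × 2101/655 = 308.96 V.
I_load = 308.96/3330 = 0.092782 A, so P_out = 308.96 × 0.092782 = 28.666 W.
All ideal ⇒ P_in = P_out, so I_supply = 28.666/240 = 0.119 A.

I_supply ≈ 0.119 A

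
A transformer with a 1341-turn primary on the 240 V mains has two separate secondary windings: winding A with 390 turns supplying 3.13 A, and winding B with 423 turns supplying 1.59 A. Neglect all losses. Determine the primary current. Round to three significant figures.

V_A = 240 × 390/1341 = 69.799 V; V_B = 240 × 423/1341 = 75.705 V.
P_out = V_A I_A + V_B I_B = 69.799×3.13 + 75.705×1.59 = 218.47 + 120.37 = 338.84 W.
Ideal ⇒ P_in = P_out, so I_p = P_out/V_p = 338.84/240 = 1.41 A.

I_p ≈ 1.41 A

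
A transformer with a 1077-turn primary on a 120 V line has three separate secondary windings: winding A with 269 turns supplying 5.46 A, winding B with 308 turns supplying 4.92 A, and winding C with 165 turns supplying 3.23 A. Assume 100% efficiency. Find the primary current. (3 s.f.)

I_p ≈ 3.27 A

V_A = 120 × 269/1077 = 29.972 V; V_B = 120 × 308/1077 = 34.318 V; V_C = 120 × 165/1077 = 18.384 V.
P_out = V_A I_A + V_B I_B + V_C I_C = 29.972×5.46 + 34.318×4.92 + 18.384×3.23 = 163.65 + 168.84 + 59.382 = 391.87 W.
Ideal ⇒ P_in = P_out, so I_p = P_out/V_p = 391.87/120 = 3.27 A.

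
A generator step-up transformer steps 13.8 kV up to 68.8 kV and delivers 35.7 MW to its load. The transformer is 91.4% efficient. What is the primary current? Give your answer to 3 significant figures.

I_p ≈ 2830 A

P_in = P_out/η = 3.57×10^7/0.914 = 3.9059×10^7 W.
I_p = P_in/V_p = 3.9059×10^7/13800 = 2830 A.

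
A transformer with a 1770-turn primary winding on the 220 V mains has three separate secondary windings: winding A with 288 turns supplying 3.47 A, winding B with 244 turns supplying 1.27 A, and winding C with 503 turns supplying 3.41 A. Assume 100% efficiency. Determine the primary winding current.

V_A = 220 × 288/1770 = 35.797 V; V_B = 220 × 244/1770 = 30.328 V; V_C = 220 × 503/1770 = 62.520 V.
P_out = V_A I_A + V_B I_B + V_C I_C = 35.797×3.47 + 30.328×1.27 + 62.520×3.41 = 124.21 + 38.516 + 213.19 = 375.92 W.
Ideal ⇒ P_in = P_out, so I_p = P_out/V_p = 375.92/220 = 1.71 A.

I_p ≈ 1.71 A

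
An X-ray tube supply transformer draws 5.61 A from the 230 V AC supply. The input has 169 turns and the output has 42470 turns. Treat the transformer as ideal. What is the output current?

I_out ≈ 0.0223 A

I_out/I_in = N_in/N_out, so I_out = 5.61 × 169/42470 = 0.0223 A.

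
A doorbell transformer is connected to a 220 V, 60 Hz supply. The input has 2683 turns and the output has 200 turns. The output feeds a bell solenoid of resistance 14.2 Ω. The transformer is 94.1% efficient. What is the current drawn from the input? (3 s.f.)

V_out = 220 × 200/2683 = 16.400 V.
I_out = V_out/R = 16.400/14.2 = 1.1549 A.
P_out = V_out I_out = 16.400 × 1.1549 = 18.940 W.
P_in = P_out/η = 18.940/0.941 = 20.127 W.
I_in = P_in/V_in = 20.127/220 = 0.0915 A.

I_in ≈ 0.0915 A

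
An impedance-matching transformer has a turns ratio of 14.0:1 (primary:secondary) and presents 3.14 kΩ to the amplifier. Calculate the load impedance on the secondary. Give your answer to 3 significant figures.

Z_s ≈ 16.0 Ω

Z_s = Z_p/(N_p/N_s)² = 3140/14.0² = 16.0 Ω.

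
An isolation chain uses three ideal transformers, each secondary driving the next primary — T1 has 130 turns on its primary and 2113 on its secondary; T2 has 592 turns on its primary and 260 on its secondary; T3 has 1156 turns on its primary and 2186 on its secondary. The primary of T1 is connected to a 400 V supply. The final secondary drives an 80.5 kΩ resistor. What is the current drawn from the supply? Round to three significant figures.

I_supply ≈ 0.905 A

Secondary of T1: V = 400.00 × 2113/130 = 6501.5 V.
Secondary of T2: V = 6501.5 × 260/592 = 2855.4 V.
Secondary of T3: V = 2855.4 × 2186/1156 = 5399.6 V.
I_load = 5399.6/80500 = 0.067076 A, so P_out = 5399.6 × 0.067076 = 362.18 W.
All ideal ⇒ P_in = P_out, so I_supply = 362.18/400 = 0.905 A.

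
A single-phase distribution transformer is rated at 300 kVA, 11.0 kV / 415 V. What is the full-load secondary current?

I_s = S/V_s = 300000/415 = 723 A.

I_s ≈ 723 A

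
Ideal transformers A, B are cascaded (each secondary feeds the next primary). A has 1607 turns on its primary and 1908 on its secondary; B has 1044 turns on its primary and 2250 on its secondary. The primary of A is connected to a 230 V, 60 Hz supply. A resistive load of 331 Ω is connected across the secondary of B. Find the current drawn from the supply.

I_supply ≈ 4.55 A

Secondary of A: V = 230.00 × 1908/1607 = 273.08 V.
Secondary of B: V = 273.08 × 2250/1044 = 588.54 V.
I_load = 588.54/331 = 1.7781 A, so P_out = 588.54 × 1.7781 = 1046.4 W.
All ideal ⇒ P_in = P_out, so I_supply = 1046.4/230 = 4.55 A.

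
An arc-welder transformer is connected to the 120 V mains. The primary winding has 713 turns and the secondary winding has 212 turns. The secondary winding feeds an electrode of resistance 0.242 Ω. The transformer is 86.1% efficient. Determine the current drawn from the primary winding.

I_p ≈ 50.9 A

V_s = 120 × 212/713 = 35.680 V.
I_s = V_s/R = 35.680/0.242 = 147.44 A.
P_out = V_s I_s = 35.680 × 147.44 = 5260.7 W.
P_in = P_out/η = 5260.7/0.861 = 6109.9 W.
I_p = P_in/V_p = 6109.9/120 = 50.9 A.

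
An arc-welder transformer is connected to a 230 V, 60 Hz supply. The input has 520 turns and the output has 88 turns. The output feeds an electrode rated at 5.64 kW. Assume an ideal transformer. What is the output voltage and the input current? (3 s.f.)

V_out ≈ 38.9 V, I_in ≈ 24.5 A

V_out = V_in × N_out/N_in = 230 × 88/520 = 38.923 V.
I_out = P/V_out = 5640/38.923 = 144.90 A.
I_in = I_out × N_out/N_in = 144.90 × 88/520 = 24.5 A.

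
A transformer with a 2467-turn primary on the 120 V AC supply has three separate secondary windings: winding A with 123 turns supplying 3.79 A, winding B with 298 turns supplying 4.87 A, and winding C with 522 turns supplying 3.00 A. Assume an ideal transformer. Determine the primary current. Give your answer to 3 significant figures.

I_p ≈ 1.41 A

V_A = 120 × 123/2467 = 5.9830 V; V_B = 120 × 298/2467 = 14.495 V; V_C = 120 × 522/2467 = 25.391 V.
P_out = V_A I_A + V_B I_B + V_C I_C = 5.9830×3.79 + 14.495×4.87 + 25.391×3.00 = 22.675 + 70.592 + 76.173 = 169.44 W.
Ideal ⇒ P_in = P_out, so I_p = P_out/V_p = 169.44/120 = 1.41 A.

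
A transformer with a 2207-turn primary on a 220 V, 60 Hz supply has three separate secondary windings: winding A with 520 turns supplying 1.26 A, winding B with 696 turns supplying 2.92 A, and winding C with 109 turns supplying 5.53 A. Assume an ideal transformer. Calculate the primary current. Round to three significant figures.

V_A = 220 × 520/2207 = 51.835 V; V_B = 220 × 696/2207 = 69.379 V; V_C = 220 × 109/2207 = 10.865 V.
P_out = V_A I_A + V_B I_B + V_C I_C = 51.835×1.26 + 69.379×2.92 + 10.865×5.53 = 65.312 + 202.59 + 60.086 = 327.99 W.
Ideal ⇒ P_in = P_out, so I_p = P_out/V_p = 327.99/220 = 1.49 A.

I_p ≈ 1.49 A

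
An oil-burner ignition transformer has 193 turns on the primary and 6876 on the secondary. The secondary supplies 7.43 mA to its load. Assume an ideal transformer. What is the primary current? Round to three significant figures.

I_p ≈ 0.265 A

For an ideal transformer I_p/I_s = N_s/N_p, so I_p = 0.00743 × 6876/193 = 0.265 A.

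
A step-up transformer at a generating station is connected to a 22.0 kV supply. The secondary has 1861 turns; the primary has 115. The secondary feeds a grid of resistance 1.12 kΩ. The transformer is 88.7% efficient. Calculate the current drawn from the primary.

I_p ≈ 5800 A

V_s = 22000 × 1861/115 = 356020 V.
I_s = V_s/R = 356020/1120 = 317.87 A.
P_out = V_s I_s = 356020 × 317.87 = 1.1317×10^8 W.
P_in = P_out/η = 1.1317×10^8/0.887 = 1.2759×10^8 W.
I_p = P_in/V_p = 1.2759×10^8/22000 = 5800 A.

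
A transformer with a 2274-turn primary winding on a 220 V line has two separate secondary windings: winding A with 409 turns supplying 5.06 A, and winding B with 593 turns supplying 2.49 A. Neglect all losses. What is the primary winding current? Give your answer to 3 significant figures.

I_p ≈ 1.56 A

V_A = 220 × 409/2274 = 39.569 V; V_B = 220 × 593/2274 = 57.370 V.
P_out = V_A I_A + V_B I_B = 39.569×5.06 + 57.370×2.49 = 200.22 + 142.85 = 343.07 W.
Ideal ⇒ P_in = P_out, so I_p = P_out/V_p = 343.07/220 = 1.56 A.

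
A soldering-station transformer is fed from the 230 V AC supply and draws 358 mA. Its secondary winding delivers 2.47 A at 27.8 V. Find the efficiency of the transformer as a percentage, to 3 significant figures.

P_in = 230 × 0.358 = 82.3400 W.
P_out = 27.8 × 2.47 = 68.6660 W.
η = P_out/P_in = 68.6660/82.3400 = 0.834.

η ≈ 83.4%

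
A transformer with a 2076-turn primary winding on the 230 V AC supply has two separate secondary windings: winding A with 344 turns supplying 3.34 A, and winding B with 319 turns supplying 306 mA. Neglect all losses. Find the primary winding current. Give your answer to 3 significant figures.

I_p ≈ 0.600 A

V_A = 230 × 344/2076 = 38.112 V; V_B = 230 × 319/2076 = 35.342 V.
P_out = V_A I_A + V_B I_B = 38.112×3.34 + 35.342×0.306 = 127.29 + 10.815 = 138.11 W.
Ideal ⇒ P_in = P_out, so I_p = P_out/V_p = 138.11/230 = 0.600 A.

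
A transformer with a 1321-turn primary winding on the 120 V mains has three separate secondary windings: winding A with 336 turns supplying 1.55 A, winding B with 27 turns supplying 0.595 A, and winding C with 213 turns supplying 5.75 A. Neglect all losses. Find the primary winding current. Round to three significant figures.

I_p ≈ 1.33 A

V_A = 120 × 336/1321 = 30.522 V; V_B = 120 × 27/1321 = 2.4527 V; V_C = 120 × 213/1321 = 19.349 V.
P_out = V_A I_A + V_B I_B + V_C I_C = 30.522×1.55 + 2.4527×0.595 + 19.349×5.75 = 47.310 + 1.4593 + 111.26 = 160.03 W.
Ideal ⇒ P_in = P_out, so I_p = P_out/V_p = 160.03/120 = 1.33 A.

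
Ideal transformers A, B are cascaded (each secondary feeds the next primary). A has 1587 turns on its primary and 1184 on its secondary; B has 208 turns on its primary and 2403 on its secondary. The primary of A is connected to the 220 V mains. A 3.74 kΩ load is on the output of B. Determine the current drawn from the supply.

I_supply ≈ 4.37 A

Secondary of A: V = 220.00 × 1184/1587 = 164.13 V.
Secondary of B: V = 164.13 × 2403/208 = 1896.2 V.
I_load = 1896.2/3740 = 0.50701 A, so P_out = 1896.2 × 0.50701 = 961.40 W.
All ideal ⇒ P_in = P_out, so I_supply = 961.40/220 = 4.37 A.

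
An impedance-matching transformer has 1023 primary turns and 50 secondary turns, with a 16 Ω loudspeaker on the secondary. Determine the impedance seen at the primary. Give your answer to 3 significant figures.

Z_p = (N_p/N_s)² × Z_s = (1023/50)² × 16 = 6700 Ω.

Z_p ≈ 6700 Ω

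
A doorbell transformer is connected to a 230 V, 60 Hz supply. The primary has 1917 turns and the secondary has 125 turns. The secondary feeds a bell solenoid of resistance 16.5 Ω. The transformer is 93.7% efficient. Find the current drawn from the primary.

V_s = 230 × 125/1917 = 14.997 V.
I_s = V_s/R = 14.997/16.5 = 0.90893 A.
P_out = V_s I_s = 14.997 × 0.90893 = 13.632 W.
P_in = P_out/η = 13.632/0.937 = 14.548 W.
I_p = P_in/V_p = 14.548/230 = 0.0633 A.

I_p ≈ 0.0633 A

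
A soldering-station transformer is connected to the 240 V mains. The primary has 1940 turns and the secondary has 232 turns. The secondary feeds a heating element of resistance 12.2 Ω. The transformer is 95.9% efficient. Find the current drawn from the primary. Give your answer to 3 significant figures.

V_s = 240 × 232/1940 = 28.701 V.
I_s = V_s/R = 28.701/12.2 = 2.3525 A.
P_out = V_s I_s = 28.701 × 2.3525 = 67.520 W.
P_in = P_out/η = 67.520/0.959 = 70.407 W.
I_p = P_in/V_p = 70.407/240 = 0.293 A.

I_p ≈ 0.293 A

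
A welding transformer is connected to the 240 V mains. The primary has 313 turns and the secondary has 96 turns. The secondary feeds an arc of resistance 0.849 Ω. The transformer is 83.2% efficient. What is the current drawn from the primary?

V_s = 240 × 96/313 = 73.610 V.
I_s = V_s/R = 73.610/0.849 = 86.702 A.
P_out = V_s I_s = 73.610 × 86.702 = 6382.2 W.
P_in = P_out/η = 6382.2/0.832 = 7670.9 W.
I_p = P_in/V_p = 7670.9/240 = 32.0 A.

I_p ≈ 32.0 A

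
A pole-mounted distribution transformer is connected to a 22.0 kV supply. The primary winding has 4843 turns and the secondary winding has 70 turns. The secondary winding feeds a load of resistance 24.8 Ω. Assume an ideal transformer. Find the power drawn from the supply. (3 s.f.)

V_s = V_p × N_s/N_p = 22000 × 70/4843 = 317.98 V.
I_s = V_s/R = 317.98/24.8 = 12.822 A.
I_p = I_s × N_s/N_p = 12.822 × 70/4843 = 0.18533 A.
P = V_p I_p = 22000 × 0.18533 = 4080 W.

P ≈ 4080 W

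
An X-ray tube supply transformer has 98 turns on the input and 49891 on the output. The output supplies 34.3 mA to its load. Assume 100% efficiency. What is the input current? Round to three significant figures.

I_in ≈ 17.5 A

For an ideal transformer I_in/I_out = N_out/N_in, so I_in = 0.0343 × 49891/98 = 17.5 A.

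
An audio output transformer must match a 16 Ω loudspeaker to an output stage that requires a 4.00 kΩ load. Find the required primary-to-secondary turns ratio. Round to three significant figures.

Z_p/Z_s = (N_p/N_s)², so N_p/N_s = √(4000/16) = √250 = 15.8.

N_p/N_s ≈ 15.8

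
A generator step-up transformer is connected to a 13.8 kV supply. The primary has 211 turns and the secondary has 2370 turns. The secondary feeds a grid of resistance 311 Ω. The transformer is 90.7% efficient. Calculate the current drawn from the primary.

I_p ≈ 6170 A

V_s = 13800 × 2370/211 = 155000 V.
I_s = V_s/R = 155000/311 = 498.41 A.
P_out = V_s I_s = 155000 × 498.41 = 7.7256×10^7 W.
P_in = P_out/η = 7.7256×10^7/0.907 = 8.5177×10^7 W.
I_p = P_in/V_p = 8.5177×10^7/13800 = 6170 A.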